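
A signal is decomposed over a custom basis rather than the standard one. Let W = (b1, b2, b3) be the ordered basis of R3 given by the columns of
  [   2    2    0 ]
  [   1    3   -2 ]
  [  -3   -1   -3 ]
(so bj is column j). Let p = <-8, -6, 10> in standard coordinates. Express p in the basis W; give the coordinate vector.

We seek scalars with c_1 b1 + ... + c_3 b3 = p; equivalently solve M c = p where the columns of M are b1, ..., b3.
Row-reducing the augmented matrix [M | p] gives c = (-3, -1, 0).
Check: -3b1 - b2 + 0·b3 = <-8, -6, 10>.

<-3, -1, 0>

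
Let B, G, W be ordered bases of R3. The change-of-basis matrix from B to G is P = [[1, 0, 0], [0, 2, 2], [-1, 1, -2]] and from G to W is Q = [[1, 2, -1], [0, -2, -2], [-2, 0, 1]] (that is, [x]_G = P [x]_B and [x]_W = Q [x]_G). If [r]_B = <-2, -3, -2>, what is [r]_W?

<-25, 14, 7>

Apply P to get G-coordinates <-2, -10, 3>, then Q to get W-coordinates.
The result is [r]_W = <-25, 14, 7>.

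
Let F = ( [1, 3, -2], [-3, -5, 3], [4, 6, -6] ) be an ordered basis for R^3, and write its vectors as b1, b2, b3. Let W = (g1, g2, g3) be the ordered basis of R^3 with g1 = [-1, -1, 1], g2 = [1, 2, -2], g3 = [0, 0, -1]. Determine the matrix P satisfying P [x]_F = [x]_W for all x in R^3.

Let M have columns bj and N have columns gj. Then for every x, N [x]_W = x = M [x]_F, so P = N^(-1) M.
Since det N = 1, N^(-1) has integer entries; multiplying gives P = [[1, 1, -2], [2, -2, 2], [-1, 2, 0]].

[[1, 1, -2], [2, -2, 2], [-1, 2, 0]]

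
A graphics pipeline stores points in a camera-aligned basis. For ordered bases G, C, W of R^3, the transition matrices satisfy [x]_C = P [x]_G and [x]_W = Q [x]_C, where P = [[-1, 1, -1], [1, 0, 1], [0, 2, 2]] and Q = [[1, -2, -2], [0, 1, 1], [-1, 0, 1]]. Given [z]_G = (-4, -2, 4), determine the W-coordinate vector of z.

(-10, 4, 6)

First [z]_C = P [z]_G = (-2, 0, 4).
Then [z]_W = Q [z]_C = (-10, 4, 6).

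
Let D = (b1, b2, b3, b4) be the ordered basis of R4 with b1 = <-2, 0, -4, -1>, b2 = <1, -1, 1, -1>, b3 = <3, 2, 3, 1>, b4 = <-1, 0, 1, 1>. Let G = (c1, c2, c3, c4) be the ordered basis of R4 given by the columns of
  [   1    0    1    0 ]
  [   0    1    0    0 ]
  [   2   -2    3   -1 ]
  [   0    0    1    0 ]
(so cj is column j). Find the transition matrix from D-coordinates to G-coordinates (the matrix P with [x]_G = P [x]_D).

Column j of P is [bj]_G, since P maps D-coordinates to G-coordinates.
Expressing b1 in G: b1 = -c1 + 0·c2 - c3 - c4, so column 1 of P is <-1, 0, -1, -1>.
Doing the same for each bj gives P = [[-1, 2, 2, -2], [0, -1, 2, 0], [-1, -1, 1, 1], [-1, 2, 0, -2]].

[[-1, 2, 2, -2], [0, -1, 2, 0], [-1, -1, 1, 1], [-1, 2, 0, -2]]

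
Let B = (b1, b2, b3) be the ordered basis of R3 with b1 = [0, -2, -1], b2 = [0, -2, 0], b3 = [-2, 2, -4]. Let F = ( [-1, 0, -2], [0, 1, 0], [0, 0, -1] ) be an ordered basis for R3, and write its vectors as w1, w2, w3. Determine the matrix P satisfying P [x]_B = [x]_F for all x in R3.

[[0, 0, 2], [-2, -2, 2], [1, 0, 0]]

Column j of P is [bj]_F, since P maps B-coordinates to F-coordinates.
Expressing b1 in F: b1 = 0·w1 - 2w2 + w3, so column 1 of P is [0, -2, 1].
Doing the same for each bj gives P = [[0, 0, 2], [-2, -2, 2], [1, 0, 0]].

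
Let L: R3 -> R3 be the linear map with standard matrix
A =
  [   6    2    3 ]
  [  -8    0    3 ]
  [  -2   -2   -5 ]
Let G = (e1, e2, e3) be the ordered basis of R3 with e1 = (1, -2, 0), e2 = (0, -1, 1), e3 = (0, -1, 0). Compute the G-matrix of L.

[[2, 1, -2], [2, -3, 2], [2, -2, 2]]

The j-th column of [L]_G is [L(ej)]_G.
L(e1) = A e1 = (2, -8, 2) = 2e1 + 2e2 + 2e3, so column 1 is (2, 2, 2).
Repeating for e2, e3 and assembling the columns gives [[2, 1, -2], [2, -3, 2], [2, -2, 2]].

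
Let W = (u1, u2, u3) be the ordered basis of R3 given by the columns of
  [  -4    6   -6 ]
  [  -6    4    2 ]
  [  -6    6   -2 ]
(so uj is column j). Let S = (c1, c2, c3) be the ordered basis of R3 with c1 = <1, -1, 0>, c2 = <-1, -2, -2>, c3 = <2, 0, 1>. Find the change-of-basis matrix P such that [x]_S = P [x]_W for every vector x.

[[2, 0, -2], [2, -2, 0], [-2, 2, -2]]

Column j of P is [uj]_S, since P maps W-coordinates to S-coordinates.
Expressing u1 in S: u1 = 2c1 + 2c2 - 2c3, so column 1 of P is <2, 2, -2>.
Doing the same for each uj gives P = [[2, 0, -2], [2, -2, 0], [-2, 2, -2]].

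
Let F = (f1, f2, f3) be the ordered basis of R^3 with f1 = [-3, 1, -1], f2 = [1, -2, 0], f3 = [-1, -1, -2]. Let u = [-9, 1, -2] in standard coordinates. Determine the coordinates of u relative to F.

[4, 2, -1]

We seek scalars with c_1 f1 + ... + c_3 f3 = u; equivalently solve M c = u where the columns of M are f1, ..., f3.
Solving this 3x3 system gives c = (4, 2, -1).
Check: 4f1 + 2f2 - f3 = [-9, 1, -2].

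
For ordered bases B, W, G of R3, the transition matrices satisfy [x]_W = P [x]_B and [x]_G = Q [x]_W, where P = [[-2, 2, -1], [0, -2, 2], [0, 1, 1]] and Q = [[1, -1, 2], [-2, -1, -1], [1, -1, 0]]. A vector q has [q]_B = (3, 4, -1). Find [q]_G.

First [q]_W = P [q]_B = (3, -10, 3).
Then [q]_G = Q [q]_W = (19, 1, 13).

(19, 1, 13)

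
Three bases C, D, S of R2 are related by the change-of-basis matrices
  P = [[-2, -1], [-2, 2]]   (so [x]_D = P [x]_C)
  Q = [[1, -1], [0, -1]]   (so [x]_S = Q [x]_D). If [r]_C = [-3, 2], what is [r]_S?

[-6, -10]

Composing the changes, [r]_S = Q P [r]_C.
Q P = [[0, -3], [2, -2]]; applying this to [-3, 2] gives [-6, -10].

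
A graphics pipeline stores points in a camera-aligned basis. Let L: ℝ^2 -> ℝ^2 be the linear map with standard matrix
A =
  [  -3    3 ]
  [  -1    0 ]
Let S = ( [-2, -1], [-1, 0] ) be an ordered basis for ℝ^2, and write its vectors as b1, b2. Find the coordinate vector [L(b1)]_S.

[-2, 1]

Column 1 of [L]_S is the S-coordinate vector of L(b1).
In standard coordinates L(b1) = A b1 = [3, 2].
Converting to S: [3, 2] = -2b1 + b2, so the coordinate vector is [-2, 1].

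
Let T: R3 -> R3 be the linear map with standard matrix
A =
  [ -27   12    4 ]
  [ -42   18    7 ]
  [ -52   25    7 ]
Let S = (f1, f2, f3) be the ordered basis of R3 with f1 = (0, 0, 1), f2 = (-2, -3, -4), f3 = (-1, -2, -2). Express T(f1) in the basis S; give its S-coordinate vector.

Column 1 of [T]_S is the S-coordinate vector of T(f1).
In standard coordinates T(f1) = A f1 = (4, 7, 7).
Converting to S: (4, 7, 7) = -f1 - f2 - 2f3, so the coordinate vector is (-1, -1, -2).

(-1, -1, -2)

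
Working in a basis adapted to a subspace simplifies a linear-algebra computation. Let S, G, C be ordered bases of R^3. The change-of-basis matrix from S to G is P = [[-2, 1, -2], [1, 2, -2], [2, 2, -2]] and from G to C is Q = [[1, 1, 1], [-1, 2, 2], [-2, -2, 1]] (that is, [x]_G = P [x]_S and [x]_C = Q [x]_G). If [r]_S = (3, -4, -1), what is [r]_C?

(-11, 2, 22)

Composing the changes, [r]_C = Q P [r]_S.
Q P = [[1, 5, -6], [8, 7, -6], [4, -4, 6]]; applying this to (3, -4, -1) gives (-11, 2, 22).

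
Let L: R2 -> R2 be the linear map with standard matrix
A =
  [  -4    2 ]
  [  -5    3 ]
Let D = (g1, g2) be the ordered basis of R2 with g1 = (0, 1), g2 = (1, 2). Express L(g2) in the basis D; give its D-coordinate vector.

(1, 0)

Compute L(g2) = A g2 = (0, 1) in standard coordinates.
Then write this in D-coordinates: solve for y in y_1 g1 + y_2 g2 = (0, 1).
This gives y = (1, 0), which is column 2 of [L]_D.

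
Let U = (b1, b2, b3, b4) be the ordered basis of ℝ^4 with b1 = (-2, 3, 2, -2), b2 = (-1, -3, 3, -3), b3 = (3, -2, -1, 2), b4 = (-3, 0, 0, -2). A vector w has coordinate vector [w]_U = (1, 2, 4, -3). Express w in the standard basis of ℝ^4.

w = M [w]_U, where M has columns b1, ..., b4.
Carrying out the matrix-vector product, w = (17, -11, 4, 6).

(17, -11, 4, 6)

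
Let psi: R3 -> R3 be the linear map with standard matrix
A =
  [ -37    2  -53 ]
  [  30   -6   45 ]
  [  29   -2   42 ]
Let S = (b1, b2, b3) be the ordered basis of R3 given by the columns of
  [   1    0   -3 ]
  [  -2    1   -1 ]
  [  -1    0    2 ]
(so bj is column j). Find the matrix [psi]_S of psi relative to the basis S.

With P the matrix whose columns are b1, ..., b3, [psi]_S = P^(-1) A P.
Column by column: psi(b1) = A b1 = [12, -3, -9]; its S-coordinates [3, 0, -3] give column 1.
Continuing for each basis vector yields [psi]_S = [[3, 2, -3], [0, -2, -2], [-3, 0, -2]].

[[3, 2, -3], [0, -2, -2], [-3, 0, -2]]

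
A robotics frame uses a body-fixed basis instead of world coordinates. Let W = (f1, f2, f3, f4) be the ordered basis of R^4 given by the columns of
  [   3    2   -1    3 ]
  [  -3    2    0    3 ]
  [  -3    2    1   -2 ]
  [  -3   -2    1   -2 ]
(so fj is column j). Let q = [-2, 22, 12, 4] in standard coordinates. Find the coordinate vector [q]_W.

[-4, 2, 0, 2]

[q]_W is the unique c with M c = q, where M has columns f1, ..., f4.
Gaussian elimination on [M | q] yields c = (-4, 2, 0, 2).
Check: -4f1 + 2f2 + 0·f3 + 2f4 = [-2, 22, 12, 4].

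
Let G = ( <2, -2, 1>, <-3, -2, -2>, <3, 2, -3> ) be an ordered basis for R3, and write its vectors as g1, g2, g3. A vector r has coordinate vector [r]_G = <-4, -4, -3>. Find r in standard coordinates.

r = M [r]_G, where M has columns g1, ..., g3.
Carrying out the matrix-vector product, r = <-5, 10, 13>.

<-5, 10, 13>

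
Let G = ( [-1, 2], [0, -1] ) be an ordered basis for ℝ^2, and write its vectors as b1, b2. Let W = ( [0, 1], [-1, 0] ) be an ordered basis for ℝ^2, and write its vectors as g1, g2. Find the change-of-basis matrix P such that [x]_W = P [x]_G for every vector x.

[[2, -1], [1, 0]]

Take x = bj: its G-coordinates are the j-th standard unit vector, so P e_j — column j of P — equals [bj]_W.
b1 = 2g1 + g2, giving column 1 = [2, 1]; repeating for each j gives P = [[2, -1], [1, 0]].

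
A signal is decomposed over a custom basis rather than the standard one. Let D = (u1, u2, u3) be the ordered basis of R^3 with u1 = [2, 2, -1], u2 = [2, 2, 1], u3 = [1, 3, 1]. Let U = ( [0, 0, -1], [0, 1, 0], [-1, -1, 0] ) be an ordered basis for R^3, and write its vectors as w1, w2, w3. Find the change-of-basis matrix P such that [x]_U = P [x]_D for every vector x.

[[1, -1, -1], [0, 0, 2], [-2, -2, -1]]

Take x = uj: its D-coordinates are the j-th standard unit vector, so P e_j — column j of P — equals [uj]_U.
u1 = w1 + 0·w2 - 2w3, giving column 1 = [1, 0, -2]; repeating for each j gives P = [[1, -1, -1], [0, 0, 2], [-2, -2, -1]].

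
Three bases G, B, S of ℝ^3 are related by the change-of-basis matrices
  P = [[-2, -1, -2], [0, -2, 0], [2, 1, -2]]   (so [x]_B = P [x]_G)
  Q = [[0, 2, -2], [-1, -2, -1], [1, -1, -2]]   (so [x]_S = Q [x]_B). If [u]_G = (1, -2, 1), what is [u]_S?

(12, -4, -2)

Apply P to get B-coordinates (-2, 4, -2), then Q to get S-coordinates.
The result is [u]_S = (12, -4, -2).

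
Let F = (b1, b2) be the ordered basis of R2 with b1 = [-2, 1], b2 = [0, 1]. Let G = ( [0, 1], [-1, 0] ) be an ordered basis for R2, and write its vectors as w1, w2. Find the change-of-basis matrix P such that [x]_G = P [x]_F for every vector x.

Column j of P is [bj]_G, since P maps F-coordinates to G-coordinates.
Expressing b1 in G: b1 = w1 + 2w2, so column 1 of P is [1, 2].
Doing the same for each bj gives P = [[1, 1], [2, 0]].

[[1, 1], [2, 0]]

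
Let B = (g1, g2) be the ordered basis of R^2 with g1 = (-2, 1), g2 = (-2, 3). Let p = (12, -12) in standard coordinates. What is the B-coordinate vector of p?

[p]_B is the unique c with M c = p, where M has columns g1, g2.
System: -2c_1 - 2c_2 = 12, c_1 + 3c_2 = -12; solving gives c_1 = -3, c_2 = -3.
Check: -3g1 - 3g2 = (12, -12).

(-3, -3)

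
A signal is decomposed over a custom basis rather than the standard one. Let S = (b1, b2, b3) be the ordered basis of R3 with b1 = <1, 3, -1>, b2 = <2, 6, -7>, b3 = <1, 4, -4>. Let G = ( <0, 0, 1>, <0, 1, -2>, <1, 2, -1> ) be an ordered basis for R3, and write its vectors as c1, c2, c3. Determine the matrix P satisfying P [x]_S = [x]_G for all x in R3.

Column j of P is [bj]_G, since P maps S-coordinates to G-coordinates.
Expressing b1 in G: b1 = 2c1 + c2 + c3, so column 1 of P is <2, 1, 1>.
Doing the same for each bj gives P = [[2, -1, 1], [1, 2, 2], [1, 2, 1]].

[[2, -1, 1], [1, 2, 2], [1, 2, 1]]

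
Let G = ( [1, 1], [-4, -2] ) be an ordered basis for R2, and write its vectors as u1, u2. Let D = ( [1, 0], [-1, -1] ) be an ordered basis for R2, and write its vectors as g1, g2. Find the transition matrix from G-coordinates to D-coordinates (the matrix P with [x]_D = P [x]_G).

Column j of P is [uj]_D, since P maps G-coordinates to D-coordinates.
Expressing u1 in D: u1 = 0·g1 - g2, so column 1 of P is [0, -1].
Doing the same for each uj gives P = [[0, -2], [-1, 2]].

[[0, -2], [-1, 2]]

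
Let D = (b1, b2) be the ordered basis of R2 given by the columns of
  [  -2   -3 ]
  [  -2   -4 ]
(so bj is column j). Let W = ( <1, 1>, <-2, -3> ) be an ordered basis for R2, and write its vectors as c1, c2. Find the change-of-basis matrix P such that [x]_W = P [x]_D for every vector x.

Take x = bj: its D-coordinates are the j-th standard unit vector, so P e_j — column j of P — equals [bj]_W.
b1 = -2c1 + 0·c2, giving column 1 = <-2, 0>; repeating for each j gives P = [[-2, -1], [0, 1]].

[[-2, -1], [0, 1]]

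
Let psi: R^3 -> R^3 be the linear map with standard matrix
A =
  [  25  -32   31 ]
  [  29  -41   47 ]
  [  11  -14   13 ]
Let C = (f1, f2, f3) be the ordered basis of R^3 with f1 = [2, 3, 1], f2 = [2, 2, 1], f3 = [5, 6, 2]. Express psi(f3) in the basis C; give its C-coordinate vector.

[-3, -2, 1]

Compute psi(f3) = A f3 = [-5, -7, -3] in standard coordinates.
Then write this in C-coordinates: solve for y in y_1 f1 + ... + y_3 f3 = [-5, -7, -3].
This gives y = [-3, -2, 1], which is column 3 of [psi]_C.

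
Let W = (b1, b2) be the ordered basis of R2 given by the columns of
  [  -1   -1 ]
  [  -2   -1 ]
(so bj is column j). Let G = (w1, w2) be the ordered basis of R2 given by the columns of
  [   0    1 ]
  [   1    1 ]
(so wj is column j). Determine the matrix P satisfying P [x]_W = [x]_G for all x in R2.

Let M have columns bj and N have columns wj. Then for every x, N [x]_G = x = M [x]_W, so P = N^(-1) M.
Since det N = -1, N^(-1) has integer entries; multiplying gives P = [[-1, 0], [-1, -1]].

[[-1, 0], [-1, -1]]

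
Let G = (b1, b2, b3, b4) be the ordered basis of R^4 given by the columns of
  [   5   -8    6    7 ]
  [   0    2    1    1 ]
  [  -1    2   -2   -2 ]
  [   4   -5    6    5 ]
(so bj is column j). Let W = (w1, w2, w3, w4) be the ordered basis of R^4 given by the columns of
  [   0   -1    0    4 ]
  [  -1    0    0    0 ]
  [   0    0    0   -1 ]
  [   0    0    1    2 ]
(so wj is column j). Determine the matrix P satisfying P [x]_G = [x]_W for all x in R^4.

Let M have columns bj and N have columns wj. Then for every x, N [x]_W = x = M [x]_G, so P = N^(-1) M.
Since det N = -1, N^(-1) has integer entries; multiplying gives P = [[0, -2, -1, -1], [-1, 0, 2, 1], [2, -1, 2, 1], [1, -2, 2, 2]].

[[0, -2, -1, -1], [-1, 0, 2, 1], [2, -1, 2, 1], [1, -2, 2, 2]]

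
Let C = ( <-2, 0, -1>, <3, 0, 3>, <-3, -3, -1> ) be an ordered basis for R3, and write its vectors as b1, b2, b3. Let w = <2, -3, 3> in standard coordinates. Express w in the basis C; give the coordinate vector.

<-1, 1, 1>

Write w = c_1 b1 + ... + c_3 b3 and solve for the c_i.
Solving this 3x3 system gives c = (-1, 1, 1).
Check: -b1 + b2 + b3 = <2, -3, 3>.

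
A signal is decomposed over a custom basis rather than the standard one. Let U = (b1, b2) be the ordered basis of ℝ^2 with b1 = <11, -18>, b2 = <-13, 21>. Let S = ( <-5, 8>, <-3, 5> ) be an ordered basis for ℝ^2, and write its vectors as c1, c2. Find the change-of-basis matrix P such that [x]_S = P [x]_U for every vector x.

Take x = bj: its U-coordinates are the j-th standard unit vector, so P e_j — column j of P — equals [bj]_S.
b1 = -c1 - 2c2, giving column 1 = <-1, -2>; repeating for each j gives P = [[-1, 2], [-2, 1]].

[[-1, 2], [-2, 1]]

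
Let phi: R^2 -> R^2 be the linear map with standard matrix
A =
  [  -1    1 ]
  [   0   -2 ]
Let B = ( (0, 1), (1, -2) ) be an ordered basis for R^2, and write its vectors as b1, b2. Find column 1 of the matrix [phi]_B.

(0, 1)

Column 1 of [phi]_B is the B-coordinate vector of phi(b1).
In standard coordinates phi(b1) = A b1 = (1, -2).
Converting to B: (1, -2) = 0·b1 + b2, so the coordinate vector is (0, 1).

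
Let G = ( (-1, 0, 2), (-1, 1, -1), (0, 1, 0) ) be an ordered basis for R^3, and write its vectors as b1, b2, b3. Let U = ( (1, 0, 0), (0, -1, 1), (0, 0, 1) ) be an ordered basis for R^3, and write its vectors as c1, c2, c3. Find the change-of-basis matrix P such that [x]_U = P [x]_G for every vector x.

Let M have columns bj and N have columns cj. Then for every x, N [x]_U = x = M [x]_G, so P = N^(-1) M.
Since det N = -1, N^(-1) has integer entries; multiplying gives P = [[-1, -1, 0], [0, -1, -1], [2, 0, 1]].

[[-1, -1, 0], [0, -1, -1], [2, 0, 1]]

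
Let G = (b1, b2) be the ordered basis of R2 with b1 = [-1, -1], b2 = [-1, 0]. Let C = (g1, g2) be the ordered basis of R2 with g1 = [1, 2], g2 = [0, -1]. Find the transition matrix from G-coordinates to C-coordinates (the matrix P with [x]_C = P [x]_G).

[[-1, -1], [-1, -2]]

Column j of P is [bj]_C, since P maps G-coordinates to C-coordinates.
Expressing b1 in C: b1 = -g1 - g2, so column 1 of P is [-1, -1].
Doing the same for each bj gives P = [[-1, -1], [-1, -2]].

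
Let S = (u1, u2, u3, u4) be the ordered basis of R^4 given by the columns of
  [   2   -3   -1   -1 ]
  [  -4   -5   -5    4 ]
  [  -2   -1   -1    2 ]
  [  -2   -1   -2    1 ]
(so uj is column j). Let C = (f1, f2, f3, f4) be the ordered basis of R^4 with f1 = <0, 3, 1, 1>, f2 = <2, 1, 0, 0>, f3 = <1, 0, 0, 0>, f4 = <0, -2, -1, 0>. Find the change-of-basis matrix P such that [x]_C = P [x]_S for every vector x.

[[-2, -1, -2, 1], [2, -2, -1, -1], [-2, 1, 1, 1], [0, 0, -1, -1]]

Let M have columns uj and N have columns fj. Then for every x, N [x]_C = x = M [x]_S, so P = N^(-1) M.
Since det N = -1, N^(-1) has integer entries; multiplying gives P = [[-2, -1, -2, 1], [2, -2, -1, -1], [-2, 1, 1, 1], [0, 0, -1, -1]].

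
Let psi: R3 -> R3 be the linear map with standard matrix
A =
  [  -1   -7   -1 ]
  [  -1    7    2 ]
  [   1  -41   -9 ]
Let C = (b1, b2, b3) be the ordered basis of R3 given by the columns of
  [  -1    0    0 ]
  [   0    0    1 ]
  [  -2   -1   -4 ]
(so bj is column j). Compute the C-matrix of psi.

[[-3, -1, 3], [1, 1, 3], [-3, -2, -1]]

The j-th column of [psi]_C is [psi(bj)]_C.
psi(b1) = A b1 = (3, -3, 17) = -3b1 + b2 - 3b3, so column 1 is (-3, 1, -3).
Repeating for b2, b3 and assembling the columns gives [[-3, -1, 3], [1, 1, 3], [-3, -2, -1]].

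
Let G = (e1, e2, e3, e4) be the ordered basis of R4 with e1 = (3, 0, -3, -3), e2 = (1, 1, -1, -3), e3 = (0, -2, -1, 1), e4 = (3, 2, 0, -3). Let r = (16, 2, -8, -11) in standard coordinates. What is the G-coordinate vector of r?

(3, -2, 1, 3)

[r]_G is the unique c with M c = r, where M has columns e1, ..., e4.
Solving this 4x4 system gives c = (3, -2, 1, 3).
Check: 3e1 - 2e2 + e3 + 3e4 = (16, 2, -8, -11).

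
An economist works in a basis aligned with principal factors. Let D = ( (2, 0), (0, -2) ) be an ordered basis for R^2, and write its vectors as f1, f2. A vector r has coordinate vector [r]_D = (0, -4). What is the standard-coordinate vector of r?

r = M [r]_D, where M has columns f1, f2.
Carrying out the matrix-vector product, r = (0, 8).

(0, 8)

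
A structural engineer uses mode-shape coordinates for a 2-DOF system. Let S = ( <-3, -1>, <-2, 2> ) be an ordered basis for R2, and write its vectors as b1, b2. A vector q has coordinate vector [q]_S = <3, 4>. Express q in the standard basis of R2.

<-17, 5>

q = M [q]_S, where M has columns b1, b2.
Carrying out the matrix-vector product, q = <-17, 5>.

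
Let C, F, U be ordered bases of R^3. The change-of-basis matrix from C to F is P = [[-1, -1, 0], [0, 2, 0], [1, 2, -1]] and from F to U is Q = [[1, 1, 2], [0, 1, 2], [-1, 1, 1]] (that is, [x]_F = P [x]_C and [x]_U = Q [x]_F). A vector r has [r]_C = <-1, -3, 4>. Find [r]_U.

<-24, -28, -21>

Composing the changes, [r]_U = Q P [r]_C.
Q P = [[1, 5, -2], [2, 6, -2], [2, 5, -1]]; applying this to <-1, -3, 4> gives <-24, -28, -21>.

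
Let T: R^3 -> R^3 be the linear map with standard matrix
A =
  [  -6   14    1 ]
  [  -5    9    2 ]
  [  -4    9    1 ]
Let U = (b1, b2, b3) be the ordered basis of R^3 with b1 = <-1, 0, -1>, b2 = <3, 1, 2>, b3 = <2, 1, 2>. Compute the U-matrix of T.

The j-th column of [T]_U is [T(bj)]_U.
T(b1) = A b1 = <5, 3, 3> = 3b1 + 2b2 + b3, so column 1 is <3, 2, 1>.
Repeating for b2, b3 and assembling the columns gives [[3, -3, 3], [2, -1, 1], [1, -1, 2]].

[[3, -3, 3], [2, -1, 1], [1, -1, 2]]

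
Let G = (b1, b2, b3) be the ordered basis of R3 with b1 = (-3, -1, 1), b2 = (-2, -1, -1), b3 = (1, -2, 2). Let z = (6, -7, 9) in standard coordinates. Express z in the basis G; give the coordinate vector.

(0, -1, 4)

Write z = c_1 b1 + ... + c_3 b3 and solve for the c_i.
Row-reducing the augmented matrix [M | z] gives c = (0, -1, 4).
Check: 0·b1 - b2 + 4b3 = (6, -7, 9).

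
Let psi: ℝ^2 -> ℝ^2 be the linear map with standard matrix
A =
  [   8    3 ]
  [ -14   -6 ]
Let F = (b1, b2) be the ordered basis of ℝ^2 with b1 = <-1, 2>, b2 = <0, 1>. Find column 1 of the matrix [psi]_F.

Compute psi(b1) = A b1 = <-2, 2> in standard coordinates.
Then write this in F-coordinates: solve for y in y_1 b1 + y_2 b2 = <-2, 2>.
This gives y = <2, -2>, which is column 1 of [psi]_F.

<2, -2>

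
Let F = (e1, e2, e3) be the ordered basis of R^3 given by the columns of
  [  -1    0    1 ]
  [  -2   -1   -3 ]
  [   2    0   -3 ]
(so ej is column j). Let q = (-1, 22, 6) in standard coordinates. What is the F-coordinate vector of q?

(-3, -4, -4)

We seek scalars with c_1 e1 + ... + c_3 e3 = q; equivalently solve M c = q where the columns of M are e1, ..., e3.
Solving this 3x3 system gives c = (-3, -4, -4).
Check: -3e1 - 4e2 - 4e3 = (-1, 22, 6).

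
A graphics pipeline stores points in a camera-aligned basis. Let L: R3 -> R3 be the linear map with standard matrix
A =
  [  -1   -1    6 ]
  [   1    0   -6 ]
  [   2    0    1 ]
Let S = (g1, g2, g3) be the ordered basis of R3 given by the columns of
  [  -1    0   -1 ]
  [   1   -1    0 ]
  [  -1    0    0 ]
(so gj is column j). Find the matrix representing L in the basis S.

[[3, 0, 2], [-2, 0, 3], [3, -1, -3]]

With P the matrix whose columns are g1, ..., g3, [L]_S = P^(-1) A P.
Column by column: L(g1) = A g1 = <-6, 5, -3>; its S-coordinates <3, -2, 3> give column 1.
Continuing for each basis vector yields [L]_S = [[3, 0, 2], [-2, 0, 3], [3, -1, -3]].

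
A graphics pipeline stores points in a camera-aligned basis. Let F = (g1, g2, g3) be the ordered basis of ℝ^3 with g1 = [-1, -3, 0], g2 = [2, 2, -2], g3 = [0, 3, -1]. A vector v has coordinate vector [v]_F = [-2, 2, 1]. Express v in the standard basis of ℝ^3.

[6, 13, -5]

v = M [v]_F, where M has columns g1, ..., g3.
Carrying out the matrix-vector product, v = [6, 13, -5].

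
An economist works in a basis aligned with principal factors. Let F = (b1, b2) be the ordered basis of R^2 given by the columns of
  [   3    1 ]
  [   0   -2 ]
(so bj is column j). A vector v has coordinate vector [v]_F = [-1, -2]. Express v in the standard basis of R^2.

v = M [v]_F, where M has columns b1, b2.
Carrying out the matrix-vector product, v = [-5, 4].

[-5, 4]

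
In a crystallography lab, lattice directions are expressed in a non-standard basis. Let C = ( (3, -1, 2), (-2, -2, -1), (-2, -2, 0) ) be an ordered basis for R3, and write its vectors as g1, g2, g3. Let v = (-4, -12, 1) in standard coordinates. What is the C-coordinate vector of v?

[v]_C is the unique c with M c = v, where M has columns g1, ..., g3.
Gaussian elimination on [M | v] yields c = (2, 3, 2).
Check: 2g1 + 3g2 + 2g3 = (-4, -12, 1).

(2, 3, 2)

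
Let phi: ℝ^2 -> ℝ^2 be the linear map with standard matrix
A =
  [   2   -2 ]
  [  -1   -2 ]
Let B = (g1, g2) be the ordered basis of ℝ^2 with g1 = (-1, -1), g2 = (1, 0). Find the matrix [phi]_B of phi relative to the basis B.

[[-3, 1], [-3, 3]]

Let P have columns g1, g2. Then [phi]_B = P^(-1) A P.
Here det P = 1, so P^(-1) is integer; computing A P first and then P^(-1)(A P) gives [[-3, 1], [-3, 3]].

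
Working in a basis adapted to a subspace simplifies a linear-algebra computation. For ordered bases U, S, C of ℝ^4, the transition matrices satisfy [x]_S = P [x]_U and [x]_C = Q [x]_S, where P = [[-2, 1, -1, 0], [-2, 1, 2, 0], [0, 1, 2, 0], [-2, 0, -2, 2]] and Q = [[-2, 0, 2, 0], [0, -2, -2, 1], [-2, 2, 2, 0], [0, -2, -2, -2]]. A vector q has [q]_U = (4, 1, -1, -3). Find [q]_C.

(10, 8, -8, 44)

First [q]_S = P [q]_U = (-6, -9, -1, -12).
Then [q]_C = Q [q]_S = (10, 8, -8, 44).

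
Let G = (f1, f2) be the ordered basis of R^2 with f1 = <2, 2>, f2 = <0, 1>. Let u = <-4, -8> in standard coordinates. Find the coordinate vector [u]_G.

<-2, -4>

Write u = c_1 f1 + c_2 f2 and solve for the c_i.
System: 2c_1 + 0c_2 = -4, 2c_1 + c_2 = -8; solving gives c_1 = -2, c_2 = -4.
Check: -2f1 - 4f2 = <-4, -8>.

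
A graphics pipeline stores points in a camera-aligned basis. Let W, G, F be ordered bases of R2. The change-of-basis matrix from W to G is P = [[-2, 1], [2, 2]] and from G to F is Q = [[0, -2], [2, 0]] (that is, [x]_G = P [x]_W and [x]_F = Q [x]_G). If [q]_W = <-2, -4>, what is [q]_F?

Apply P to get G-coordinates <0, -12>, then Q to get F-coordinates.
The result is [q]_F = <24, 0>.

<24, 0>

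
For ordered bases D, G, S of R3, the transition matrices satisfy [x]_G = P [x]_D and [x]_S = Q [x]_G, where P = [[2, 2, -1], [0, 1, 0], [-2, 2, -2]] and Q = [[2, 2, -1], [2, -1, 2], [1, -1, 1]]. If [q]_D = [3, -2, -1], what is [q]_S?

Composing the changes, [q]_S = Q P [q]_D.
Q P = [[6, 4, 0], [0, 7, -6], [0, 3, -3]]; applying this to [3, -2, -1] gives [10, -8, -3].

[10, -8, -3]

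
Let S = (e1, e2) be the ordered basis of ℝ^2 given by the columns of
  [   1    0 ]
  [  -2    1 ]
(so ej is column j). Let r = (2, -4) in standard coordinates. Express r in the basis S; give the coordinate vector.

(2, 0)

[r]_S is the unique c with M c = r, where M has columns e1, e2.
System: c_1 + 0c_2 = 2, -2c_1 + c_2 = -4; solving gives c_1 = 2, c_2 = 0.
Check: 2e1 + 0·e2 = (2, -4).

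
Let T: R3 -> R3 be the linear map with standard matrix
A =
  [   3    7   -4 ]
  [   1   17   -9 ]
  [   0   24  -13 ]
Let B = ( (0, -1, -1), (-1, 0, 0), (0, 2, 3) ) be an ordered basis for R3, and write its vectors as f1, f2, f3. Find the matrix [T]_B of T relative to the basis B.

[[2, 3, -3], [3, 3, -2], [-3, 1, 2]]

Let P have columns f1, ..., f3. Then [T]_B = P^(-1) A P.
Here det P = -1, so P^(-1) is integer; computing A P first and then P^(-1)(A P) gives [[2, 3, -3], [3, 3, -2], [-3, 1, 2]].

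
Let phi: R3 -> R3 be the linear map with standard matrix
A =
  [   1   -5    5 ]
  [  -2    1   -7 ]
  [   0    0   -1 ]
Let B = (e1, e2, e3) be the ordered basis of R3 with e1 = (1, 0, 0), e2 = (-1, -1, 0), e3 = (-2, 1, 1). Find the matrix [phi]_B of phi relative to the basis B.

The j-th column of [phi]_B is [phi(ej)]_B.
phi(e1) = A e1 = (1, -2, 0) = 3e1 + 2e2 + 0·e3, so column 1 is (3, 2, 0).
Repeating for e2, e3 and assembling the columns gives [[3, 3, -3], [2, -1, 1], [0, 0, -1]].

[[3, 3, -3], [2, -1, 1], [0, 0, -1]]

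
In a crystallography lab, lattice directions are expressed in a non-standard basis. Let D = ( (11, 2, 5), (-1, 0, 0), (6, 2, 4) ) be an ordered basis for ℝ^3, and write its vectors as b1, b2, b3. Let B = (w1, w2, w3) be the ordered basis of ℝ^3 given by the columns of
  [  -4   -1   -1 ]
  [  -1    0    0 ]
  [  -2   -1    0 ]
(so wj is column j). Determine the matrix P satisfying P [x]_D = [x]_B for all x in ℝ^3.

Column j of P is [bj]_B, since P maps D-coordinates to B-coordinates.
Expressing b1 in B: b1 = -2w1 - w2 - 2w3, so column 1 of P is (-2, -1, -2).
Doing the same for each bj gives P = [[-2, 0, -2], [-1, 0, 0], [-2, 1, 2]].

[[-2, 0, -2], [-1, 0, 0], [-2, 1, 2]]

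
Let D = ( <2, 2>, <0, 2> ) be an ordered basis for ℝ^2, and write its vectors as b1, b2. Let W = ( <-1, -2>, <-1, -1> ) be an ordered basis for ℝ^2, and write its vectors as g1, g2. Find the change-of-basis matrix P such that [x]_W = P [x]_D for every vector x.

[[0, -2], [-2, 2]]

Let M have columns bj and N have columns gj. Then for every x, N [x]_W = x = M [x]_D, so P = N^(-1) M.
Since det N = -1, N^(-1) has integer entries; multiplying gives P = [[0, -2], [-2, 2]].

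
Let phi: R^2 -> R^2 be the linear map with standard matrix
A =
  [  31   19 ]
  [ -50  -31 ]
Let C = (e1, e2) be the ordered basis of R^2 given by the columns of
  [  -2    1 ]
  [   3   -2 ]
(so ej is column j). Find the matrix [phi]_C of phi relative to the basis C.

Let P have columns e1, e2. Then [phi]_C = P^(-1) A P.
Here det P = 1, so P^(-1) is integer; computing A P first and then P^(-1)(A P) gives [[3, 2], [1, -3]].

[[3, 2], [1, -3]]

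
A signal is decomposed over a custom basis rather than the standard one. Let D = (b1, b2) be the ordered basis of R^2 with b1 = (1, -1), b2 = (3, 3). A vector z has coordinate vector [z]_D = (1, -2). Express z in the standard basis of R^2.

The coordinates say z = b1 - 2b2; adding the scaled basis vectors gives (-5, -7).

(-5, -7)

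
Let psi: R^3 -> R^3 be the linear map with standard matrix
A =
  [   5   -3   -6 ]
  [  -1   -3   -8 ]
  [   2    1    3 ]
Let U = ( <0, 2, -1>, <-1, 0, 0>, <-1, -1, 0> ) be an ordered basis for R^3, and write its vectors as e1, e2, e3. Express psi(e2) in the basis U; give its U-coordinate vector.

<2, 2, 3>

Column 2 of [psi]_U is the U-coordinate vector of psi(e2).
In standard coordinates psi(e2) = A e2 = <-5, 1, -2>.
Converting to U: <-5, 1, -2> = 2e1 + 2e2 + 3e3, so the coordinate vector is <2, 2, 3>.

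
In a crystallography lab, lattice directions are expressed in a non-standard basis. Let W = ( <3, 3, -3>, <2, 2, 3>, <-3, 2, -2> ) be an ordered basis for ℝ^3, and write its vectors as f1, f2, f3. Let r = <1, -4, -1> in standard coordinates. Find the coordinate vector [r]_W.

[r]_W is the unique c with M c = r, where M has columns f1, ..., f3.
Row-reducing the augmented matrix [M | r] gives c = (0, -1, -1).
Check: 0·f1 - f2 - f3 = <1, -4, -1>.

<0, -1, -1>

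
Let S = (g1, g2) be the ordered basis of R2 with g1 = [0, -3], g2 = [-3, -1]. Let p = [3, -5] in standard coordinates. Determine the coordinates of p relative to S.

[p]_S is the unique c with M c = p, where M has columns g1, g2.
System: 0c_1 - 3c_2 = 3, -3c_1 - c_2 = -5; solving gives c_1 = 2, c_2 = -1.
Check: 2g1 - g2 = [3, -5].

[2, -1]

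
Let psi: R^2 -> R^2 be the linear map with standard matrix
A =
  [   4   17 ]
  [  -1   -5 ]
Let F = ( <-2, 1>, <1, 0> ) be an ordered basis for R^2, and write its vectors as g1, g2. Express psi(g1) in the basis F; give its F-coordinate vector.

<-3, 3>

Column 1 of [psi]_F is the F-coordinate vector of psi(g1).
In standard coordinates psi(g1) = A g1 = <9, -3>.
Converting to F: <9, -3> = -3g1 + 3g2, so the coordinate vector is <-3, 3>.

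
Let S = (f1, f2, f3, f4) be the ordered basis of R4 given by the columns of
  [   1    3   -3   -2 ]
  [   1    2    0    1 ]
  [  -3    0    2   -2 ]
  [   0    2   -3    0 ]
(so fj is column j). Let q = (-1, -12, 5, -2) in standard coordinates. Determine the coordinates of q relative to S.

(-1, -4, -2, -3)

[q]_S is the unique c with M c = q, where M has columns f1, ..., f4.
Gaussian elimination on [M | q] yields c = (-1, -4, -2, -3).
Check: -f1 - 4f2 - 2f3 - 3f4 = (-1, -12, 5, -2).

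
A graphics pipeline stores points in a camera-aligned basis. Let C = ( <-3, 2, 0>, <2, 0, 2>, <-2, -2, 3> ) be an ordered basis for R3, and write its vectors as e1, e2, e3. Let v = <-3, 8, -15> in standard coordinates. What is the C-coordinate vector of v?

[v]_C is the unique c with M c = v, where M has columns e1, ..., e3.
Solving this 3x3 system gives c = (1, -3, -3).
Check: e1 - 3e2 - 3e3 = <-3, 8, -15>.

<1, -3, -3>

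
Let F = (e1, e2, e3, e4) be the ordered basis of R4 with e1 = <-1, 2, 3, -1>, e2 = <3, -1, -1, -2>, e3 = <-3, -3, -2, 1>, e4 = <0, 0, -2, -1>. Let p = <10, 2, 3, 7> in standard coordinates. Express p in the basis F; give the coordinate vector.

<-4, -1, -3, -4>

Write p = c_1 e1 + ... + c_4 e4 and solve for the c_i.
Solving this 4x4 system gives c = (-4, -1, -3, -4).
Check: -4e1 - e2 - 3e3 - 4e4 = <10, 2, 3, 7>.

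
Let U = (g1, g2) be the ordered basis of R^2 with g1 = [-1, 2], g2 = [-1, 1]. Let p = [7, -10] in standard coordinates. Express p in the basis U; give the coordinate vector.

Write p = c_1 g1 + c_2 g2 and solve for the c_i.
System: -c_1 - c_2 = 7, 2c_1 + c_2 = -10; solving gives c_1 = -3, c_2 = -4.
Check: -3g1 - 4g2 = [7, -10].

[-3, -4]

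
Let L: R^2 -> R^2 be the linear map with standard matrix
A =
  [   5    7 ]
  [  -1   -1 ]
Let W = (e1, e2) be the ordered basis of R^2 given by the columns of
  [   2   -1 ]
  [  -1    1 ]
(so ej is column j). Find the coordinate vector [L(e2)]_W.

Column 2 of [L]_W is the W-coordinate vector of L(e2).
In standard coordinates L(e2) = A e2 = (2, 0).
Converting to W: (2, 0) = 2e1 + 2e2, so the coordinate vector is (2, 2).

(2, 2)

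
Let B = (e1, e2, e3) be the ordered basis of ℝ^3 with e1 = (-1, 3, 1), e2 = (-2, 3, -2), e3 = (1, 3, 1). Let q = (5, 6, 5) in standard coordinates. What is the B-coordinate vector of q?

We seek scalars with c_1 e1 + ... + c_3 e3 = q; equivalently solve M c = q where the columns of M are e1, ..., e3.
Gaussian elimination on [M | q] yields c = (0, -1, 3).
Check: 0·e1 - e2 + 3e3 = (5, 6, 5).

(0, -1, 3)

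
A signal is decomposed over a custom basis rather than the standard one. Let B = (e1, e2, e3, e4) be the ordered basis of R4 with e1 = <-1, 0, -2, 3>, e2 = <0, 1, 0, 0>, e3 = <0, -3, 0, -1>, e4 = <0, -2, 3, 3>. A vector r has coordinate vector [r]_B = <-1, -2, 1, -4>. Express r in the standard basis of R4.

<1, 3, -10, -16>

The coordinates say r = -e1 - 2e2 + e3 - 4e4; adding the scaled basis vectors gives <1, 3, -10, -16>.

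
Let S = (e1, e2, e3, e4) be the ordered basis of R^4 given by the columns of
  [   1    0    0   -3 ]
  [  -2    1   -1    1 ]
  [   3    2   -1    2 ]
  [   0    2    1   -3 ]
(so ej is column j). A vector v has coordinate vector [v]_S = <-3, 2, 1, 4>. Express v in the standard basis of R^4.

<-15, 11, 2, -7>

v = M [v]_S, where M has columns e1, ..., e4.
Carrying out the matrix-vector product, v = <-15, 11, 2, -7>.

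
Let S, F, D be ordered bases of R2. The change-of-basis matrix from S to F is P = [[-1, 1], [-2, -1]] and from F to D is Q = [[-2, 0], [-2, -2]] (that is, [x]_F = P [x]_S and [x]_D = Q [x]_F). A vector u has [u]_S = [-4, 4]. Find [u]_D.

[-16, -24]

Composing the changes, [u]_D = Q P [u]_S.
Q P = [[2, -2], [6, 0]]; applying this to [-4, 4] gives [-16, -24].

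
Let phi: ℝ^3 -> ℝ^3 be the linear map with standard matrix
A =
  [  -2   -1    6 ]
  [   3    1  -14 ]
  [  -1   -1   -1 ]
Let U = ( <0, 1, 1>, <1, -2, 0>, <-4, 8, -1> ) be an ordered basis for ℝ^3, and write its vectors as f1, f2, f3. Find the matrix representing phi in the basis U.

[[-3, 1, -2], [1, 0, -2], [-1, 0, 1]]

Let P have columns f1, ..., f3. Then [phi]_U = P^(-1) A P.
Here det P = 1, so P^(-1) is integer; computing A P first and then P^(-1)(A P) gives [[-3, 1, -2], [1, 0, -2], [-1, 0, 1]].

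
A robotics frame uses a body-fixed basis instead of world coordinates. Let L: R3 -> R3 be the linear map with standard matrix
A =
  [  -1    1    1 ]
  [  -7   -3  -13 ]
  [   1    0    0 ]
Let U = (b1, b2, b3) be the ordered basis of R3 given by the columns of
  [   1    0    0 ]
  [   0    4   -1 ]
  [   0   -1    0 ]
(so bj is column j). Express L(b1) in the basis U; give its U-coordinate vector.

[-1, -1, 3]

Column 1 of [L]_U is the U-coordinate vector of L(b1).
In standard coordinates L(b1) = A b1 = [-1, -7, 1].
Converting to U: [-1, -7, 1] = -b1 - b2 + 3b3, so the coordinate vector is [-1, -1, 3].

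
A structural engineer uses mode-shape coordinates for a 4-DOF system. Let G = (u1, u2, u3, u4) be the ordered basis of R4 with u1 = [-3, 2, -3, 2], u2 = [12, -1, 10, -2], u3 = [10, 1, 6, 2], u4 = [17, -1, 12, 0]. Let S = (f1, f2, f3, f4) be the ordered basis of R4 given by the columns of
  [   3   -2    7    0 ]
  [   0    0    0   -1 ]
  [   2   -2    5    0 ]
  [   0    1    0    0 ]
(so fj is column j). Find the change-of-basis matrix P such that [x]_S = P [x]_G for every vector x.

[[-2, -2, 0, 1], [2, -2, 2, 0], [1, 2, 2, 2], [-2, 1, -1, 1]]

Take x = uj: its G-coordinates are the j-th standard unit vector, so P e_j — column j of P — equals [uj]_S.
u1 = -2f1 + 2f2 + f3 - 2f4, giving column 1 = [-2, 2, 1, -2]; repeating for each j gives P = [[-2, -2, 0, 1], [2, -2, 2, 0], [1, 2, 2, 2], [-2, 1, -1, 1]].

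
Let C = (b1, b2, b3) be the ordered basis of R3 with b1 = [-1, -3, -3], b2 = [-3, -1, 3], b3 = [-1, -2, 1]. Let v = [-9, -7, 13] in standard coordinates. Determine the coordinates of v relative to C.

[-1, 2, 4]

Write v = c_1 b1 + ... + c_3 b3 and solve for the c_i.
Row-reducing the augmented matrix [M | v] gives c = (-1, 2, 4).
Check: -b1 + 2b2 + 4b3 = [-9, -7, 13].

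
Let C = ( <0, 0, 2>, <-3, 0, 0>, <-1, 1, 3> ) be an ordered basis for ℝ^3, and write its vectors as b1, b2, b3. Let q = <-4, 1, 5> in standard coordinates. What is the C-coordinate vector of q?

We seek scalars with c_1 b1 + ... + c_3 b3 = q; equivalently solve M c = q where the columns of M are b1, ..., b3.
Solving this 3x3 system gives c = (1, 1, 1).
Check: b1 + b2 + b3 = <-4, 1, 5>.

<1, 1, 1>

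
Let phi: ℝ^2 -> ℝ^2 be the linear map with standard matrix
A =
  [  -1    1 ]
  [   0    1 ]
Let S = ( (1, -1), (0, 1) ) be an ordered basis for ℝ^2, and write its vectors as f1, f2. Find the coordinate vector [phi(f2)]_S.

(1, 2)

Column 2 of [phi]_S is the S-coordinate vector of phi(f2).
In standard coordinates phi(f2) = A f2 = (1, 1).
Converting to S: (1, 1) = f1 + 2f2, so the coordinate vector is (1, 2).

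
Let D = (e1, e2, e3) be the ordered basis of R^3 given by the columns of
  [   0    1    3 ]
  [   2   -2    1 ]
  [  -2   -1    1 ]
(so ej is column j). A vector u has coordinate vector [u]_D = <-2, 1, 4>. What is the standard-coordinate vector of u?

<13, -2, 7>

By definition u = -2e1 + e2 + 4e3.
Summing componentwise gives <13, -2, 7>.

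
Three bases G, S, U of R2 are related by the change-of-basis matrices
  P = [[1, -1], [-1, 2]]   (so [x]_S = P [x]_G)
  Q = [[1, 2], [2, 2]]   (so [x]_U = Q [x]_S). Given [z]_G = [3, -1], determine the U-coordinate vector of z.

[-6, -2]

First [z]_S = P [z]_G = [4, -5].
Then [z]_U = Q [z]_S = [-6, -2].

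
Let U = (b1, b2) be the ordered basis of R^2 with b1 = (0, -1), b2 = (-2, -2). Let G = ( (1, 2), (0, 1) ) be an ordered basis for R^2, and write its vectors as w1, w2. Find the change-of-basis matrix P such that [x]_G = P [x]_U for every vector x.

[[0, -2], [-1, 2]]

Column j of P is [bj]_G, since P maps U-coordinates to G-coordinates.
Expressing b1 in G: b1 = 0·w1 - w2, so column 1 of P is (0, -1).
Doing the same for each bj gives P = [[0, -2], [-1, 2]].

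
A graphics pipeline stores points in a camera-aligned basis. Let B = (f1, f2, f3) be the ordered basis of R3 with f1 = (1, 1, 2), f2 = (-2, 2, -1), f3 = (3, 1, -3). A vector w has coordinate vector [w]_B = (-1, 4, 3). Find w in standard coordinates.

(0, 10, -15)

By definition w = -f1 + 4f2 + 3f3.
Summing componentwise gives (0, 10, -15).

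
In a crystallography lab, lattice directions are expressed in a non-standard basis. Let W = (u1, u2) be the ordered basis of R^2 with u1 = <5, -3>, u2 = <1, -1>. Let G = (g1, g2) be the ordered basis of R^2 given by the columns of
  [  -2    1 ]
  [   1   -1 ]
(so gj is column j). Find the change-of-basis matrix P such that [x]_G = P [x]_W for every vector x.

[[-2, 0], [1, 1]]

Column j of P is [uj]_G, since P maps W-coordinates to G-coordinates.
Expressing u1 in G: u1 = -2g1 + g2, so column 1 of P is <-2, 1>.
Doing the same for each uj gives P = [[-2, 0], [1, 1]].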